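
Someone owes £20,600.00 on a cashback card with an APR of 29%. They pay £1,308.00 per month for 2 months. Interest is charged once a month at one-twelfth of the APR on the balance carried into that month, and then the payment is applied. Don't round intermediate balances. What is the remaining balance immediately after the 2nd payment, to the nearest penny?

£18,960.09

Monthly rate r = 29%/12 = 2.41667% = 0.0241667.
Each month: B ← B·(1+r) − £1,308.00.
Month 1: interest £497.83; balance after payment £19,789.83.
Month 2: interest £478.25; balance after payment £18,960.09.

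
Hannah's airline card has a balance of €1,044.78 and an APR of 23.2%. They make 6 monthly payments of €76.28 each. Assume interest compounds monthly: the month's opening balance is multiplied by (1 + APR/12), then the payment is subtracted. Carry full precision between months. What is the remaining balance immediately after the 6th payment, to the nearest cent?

Monthly rate r = 23.2%/12 = 1.93333% = 0.0193333.
Each month: B ← B·(1+r) − €76.28.
Month 1: interest €20.20; balance after payment €988.70.
Month 2: interest €19.11; balance after payment €931.53.
Month 3: interest €18.01; balance after payment €873.26.
Month 4: interest €16.88; balance after payment €813.87.
Month 5: interest €15.73; balance after payment €753.32.
Month 6: interest €14.56; balance after payment €691.61.

€691.61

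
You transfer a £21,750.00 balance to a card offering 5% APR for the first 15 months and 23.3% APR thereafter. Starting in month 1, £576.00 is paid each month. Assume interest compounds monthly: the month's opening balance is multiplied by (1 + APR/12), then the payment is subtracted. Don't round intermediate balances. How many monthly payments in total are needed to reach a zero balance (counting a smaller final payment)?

Promo months 1–15 at r₀ = 5%/12 = 0.00416667; months 16+ at r₁ = 23.3%/12 = 0.0194167.
After month 15: iterate B ← B·(1+r₀) − £576.00 for 15 months → £14,253.14.
Then at r₁ with £576.00/mo: n₂ = −ln(1 − r₁·B/P)/ln(1+r₁) ≈ 34.05 → 35 more payments.

50 payments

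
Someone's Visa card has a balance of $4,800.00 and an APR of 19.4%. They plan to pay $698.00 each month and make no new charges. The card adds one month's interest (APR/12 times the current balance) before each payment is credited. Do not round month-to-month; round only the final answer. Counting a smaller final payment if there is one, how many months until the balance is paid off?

Monthly rate r = 19.4%/12 = 1.61667% = 0.0161667.
Recurrence: B ← B·(1+r) − $698.00.
Month 1: interest $77.60; balance after payment $4,179.60.
Month 2: interest $67.57; balance after payment $3,549.17.
Closed form: n = −ln(1 − rB₀/P)/ln(1+r) = −ln(0.88883)/ln(1.01617) ≈ 7.349, so the balance reaches zero during payment 8.

8 payments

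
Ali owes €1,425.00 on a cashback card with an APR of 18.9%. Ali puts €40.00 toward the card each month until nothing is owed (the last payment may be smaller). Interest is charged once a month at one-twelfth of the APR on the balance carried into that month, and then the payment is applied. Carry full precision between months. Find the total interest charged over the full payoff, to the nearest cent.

Monthly rate r = 18.9%/12 = 1.575% = 0.01575.
Payoff takes n = ⌈−ln(1 − rB₀/P)/ln(1+r)⌉ = ⌈52.694⌉ = 53 payments; the last is €27.84.
Total paid = 52·€40.00 + €27.84 = €2,107.84.
Total interest = total paid − principal = €2,107.84 − €1,425.00 = €682.84.

€682.84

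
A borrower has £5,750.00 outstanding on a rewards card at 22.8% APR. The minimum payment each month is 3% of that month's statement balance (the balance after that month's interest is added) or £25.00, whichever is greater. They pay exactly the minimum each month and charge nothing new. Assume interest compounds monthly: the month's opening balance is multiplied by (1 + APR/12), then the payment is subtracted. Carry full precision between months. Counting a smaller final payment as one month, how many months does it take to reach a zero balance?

220 months

Monthly rate r = 22.8%/12 = 1.9% = 0.019.
While 3% of the post-interest balance exceeds £25.00, each month B ← (B·(1+r))·(1 − 0.03), i.e. B shrinks by the factor (1+r)·0.97 = 0.98843.
This holds for months 1–168. Entering month 169 the balance is £813.92; 3% of the post-interest balance is now below £25.00, so the flat £25.00 minimum applies from here.
From month 169 a fixed £25.00 at rate r clears £813.92 in 52 more payments. Total: 168 + 52 = 220 months.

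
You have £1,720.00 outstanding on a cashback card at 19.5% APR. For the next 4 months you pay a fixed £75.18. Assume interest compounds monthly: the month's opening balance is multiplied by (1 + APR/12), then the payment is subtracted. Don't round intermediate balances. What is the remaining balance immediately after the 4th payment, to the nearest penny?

Monthly rate r = 19.5%/12 = 1.625% = 0.01625.
Each month: B ← B·(1+r) − £75.18.
Month 1: interest £27.95; balance after payment £1,672.77.
Month 2: interest £27.18; balance after payment £1,624.77.
Month 3: interest £26.40; balance after payment £1,576.00.
Month 4: interest £25.61; balance after payment £1,526.42.

£1,526.42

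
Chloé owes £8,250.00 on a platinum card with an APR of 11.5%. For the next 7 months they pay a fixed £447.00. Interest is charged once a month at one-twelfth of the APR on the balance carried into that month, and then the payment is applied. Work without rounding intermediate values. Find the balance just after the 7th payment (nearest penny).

£5,599.20

Monthly rate r = 11.5%/12 = 0.958333% = 0.00958333.
Each month: B ← B·(1+r) − £447.00.
Month 1: interest £79.06; balance after payment £7,882.06.
Month 2: interest £75.54; balance after payment £7,510.60.
Month 3: interest £71.98; balance after payment £7,135.58.
Month 4: interest £68.38; balance after payment £6,756.96.
Month 5: interest £64.75; balance after payment £6,374.71.
Month 6: interest £61.09; balance after payment £5,988.80.
Month 7: interest £57.39; balance after payment £5,599.20.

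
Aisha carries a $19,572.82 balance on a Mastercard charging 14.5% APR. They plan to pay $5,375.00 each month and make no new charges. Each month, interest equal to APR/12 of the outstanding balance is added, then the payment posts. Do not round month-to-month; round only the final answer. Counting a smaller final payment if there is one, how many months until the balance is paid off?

Monthly rate r = 14.5%/12 = 1.20833% = 0.0120833.
Recurrence: B ← B·(1+r) − $5,375.00.
Month 1: interest $236.50; balance after payment $14,434.32.
Month 2: interest $174.41; balance after payment $9,233.74.
Month 3: interest $111.57; balance after payment $3,970.31.
Month 4: interest $47.97; balance after payment $0.00.

4 payments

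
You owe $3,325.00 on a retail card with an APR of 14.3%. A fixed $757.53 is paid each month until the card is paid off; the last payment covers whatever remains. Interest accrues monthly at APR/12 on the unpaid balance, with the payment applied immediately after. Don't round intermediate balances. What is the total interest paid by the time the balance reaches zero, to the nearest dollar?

$112

Monthly rate r = 14.3%/12 = 1.19167% = 0.0119167.
Payoff takes n = ⌈−ln(1 − rB₀/P)/ln(1+r)⌉ = ⌈4.535⌉ = 5 payments; the last is $406.42.
Total paid = 4·$757.53 + $406.42 = $3,436.54.
Total interest = total paid − principal = $3,436.54 − $3,325.00 = $111.54.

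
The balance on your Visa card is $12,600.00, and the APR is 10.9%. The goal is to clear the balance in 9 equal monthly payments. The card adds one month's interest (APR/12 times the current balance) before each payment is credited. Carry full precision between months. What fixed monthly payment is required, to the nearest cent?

Monthly rate r = 10.9%/12 = 0.908333% = 0.00908333.
Level-payment amortization: P = B₀·r / (1 − (1+r)^(−n)) = 12600.00·0.00908333 / (1 − 1.00908^(−9)).
Denominator 1 − (1+r)^(−9) = 0.078157553.
P = 114.45 / 0.078157553 ≈ 1464.35.

$1,464.35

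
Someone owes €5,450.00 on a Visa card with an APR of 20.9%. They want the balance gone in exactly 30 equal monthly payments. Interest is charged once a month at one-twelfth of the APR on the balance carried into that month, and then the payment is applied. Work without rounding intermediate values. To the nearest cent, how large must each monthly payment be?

Monthly rate r = 20.9%/12 = 1.74167% = 0.0174167.
Level-payment amortization: P = B₀·r / (1 − (1+r)^(−n)) = 5450.00·0.0174167 / (1 − 1.01742^(−30)).
Denominator 1 − (1+r)^(−30) = 0.40429044.
P = 94.9208 / 0.40429044 ≈ 234.78.

€234.78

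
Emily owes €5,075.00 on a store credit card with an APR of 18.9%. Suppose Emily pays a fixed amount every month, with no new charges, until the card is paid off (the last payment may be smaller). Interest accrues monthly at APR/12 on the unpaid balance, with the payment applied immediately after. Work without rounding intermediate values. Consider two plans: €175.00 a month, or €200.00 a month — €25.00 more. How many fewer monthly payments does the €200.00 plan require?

7 fewer payments

Monthly rate r = 18.9%/12 = 1.575% = 0.01575.
At €175.00/mo: n = ⌈−ln(1 − rB₀/P)/ln(1+r)⌉ = 40 payments (last €8.15); total interest = total paid − €5,075.00 = €1,758.15.
At €200.00/mo: 33 payments (last €130.65); total interest €1,455.65.
Payments saved = 40 − 33 = 7.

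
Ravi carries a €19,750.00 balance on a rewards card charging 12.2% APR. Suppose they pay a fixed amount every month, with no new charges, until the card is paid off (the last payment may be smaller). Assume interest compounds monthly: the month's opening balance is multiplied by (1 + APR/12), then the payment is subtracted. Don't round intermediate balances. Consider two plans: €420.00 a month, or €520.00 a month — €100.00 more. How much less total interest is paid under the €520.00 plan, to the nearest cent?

Monthly rate r = 12.2%/12 = 1.01667% = 0.0101667.
At €420.00/mo: n = ⌈−ln(1 − rB₀/P)/ln(1+r)⌉ = 65 payments (last €118.80); total interest = total paid − €19,750.00 = €7,248.80.
At €520.00/mo: 49 payments (last €126.37); total interest €5,336.37.
Interest saved = €7,248.80 − €5,336.37 = €1,912.43.

€1,912.43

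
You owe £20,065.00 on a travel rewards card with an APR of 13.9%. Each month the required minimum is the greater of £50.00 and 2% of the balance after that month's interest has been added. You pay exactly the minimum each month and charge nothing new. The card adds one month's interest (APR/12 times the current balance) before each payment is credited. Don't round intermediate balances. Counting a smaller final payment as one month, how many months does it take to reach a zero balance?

315 months

Monthly rate r = 13.9%/12 = 1.15833% = 0.0115833.
While 2% of the post-interest balance exceeds £50.00, each month B ← (B·(1+r))·(1 − 0.02), i.e. B shrinks by the factor (1+r)·0.98 = 0.99135.
This holds for months 1–242. Entering month 243 the balance is £2,452.18; 2% of the post-interest balance is now below £50.00, so the flat £50.00 minimum applies from here.
From month 243 a fixed £50.00 at rate r clears £2,452.18 in 73 more payments. Total: 242 + 73 = 315 months.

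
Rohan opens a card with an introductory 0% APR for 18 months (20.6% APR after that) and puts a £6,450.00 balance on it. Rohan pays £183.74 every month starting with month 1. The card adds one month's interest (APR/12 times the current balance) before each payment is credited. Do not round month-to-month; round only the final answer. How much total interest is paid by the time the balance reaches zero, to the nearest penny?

Promo months 1–18 at r₀ = 0%/12 = 0; months 19+ at r₁ = 20.6%/12 = 0.0171667.
After month 18 (no interest yet): B = £6,450.00 − 18·£183.74 = £3,142.68.
Then at r₁ with £183.74/mo: n₂ = −ln(1 − r₁·B/P)/ln(1+r₁) ≈ 20.42 → 21 more payments.
Total paid = 38·£183.74 + £77.88 = £7,060.00; interest = £7,060.00 − £6,450.00 = £610.00.

£610.00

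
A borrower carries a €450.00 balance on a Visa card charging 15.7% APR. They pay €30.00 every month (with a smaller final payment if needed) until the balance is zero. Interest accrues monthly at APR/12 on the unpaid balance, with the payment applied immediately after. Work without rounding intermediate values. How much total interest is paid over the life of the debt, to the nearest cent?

€54.24

Monthly rate r = 15.7%/12 = 1.30833% = 0.0130833.
Payoff takes n = ⌈−ln(1 − rB₀/P)/ln(1+r)⌉ = ⌈16.807⌉ = 17 payments; the last is €24.24.
Total paid = 16·€30.00 + €24.24 = €504.24.
Total interest = total paid − principal = €504.24 − €450.00 = €54.24.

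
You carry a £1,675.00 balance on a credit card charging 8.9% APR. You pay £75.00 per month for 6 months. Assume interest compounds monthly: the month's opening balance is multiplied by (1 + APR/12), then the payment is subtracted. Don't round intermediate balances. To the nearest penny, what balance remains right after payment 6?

£1,292.51

Monthly rate r = 8.9%/12 = 0.741667% = 0.00741667.
Each month: B ← B·(1+r) − £75.00.
Month 1: interest £12.42; balance after payment £1,612.42.
Month 2: interest £11.96; balance after payment £1,549.38.
Month 3: interest £11.49; balance after payment £1,485.87.
Month 4: interest £11.02; balance after payment £1,421.89.
Month 5: interest £10.55; balance after payment £1,357.44.
Month 6: interest £10.07; balance after payment £1,292.51.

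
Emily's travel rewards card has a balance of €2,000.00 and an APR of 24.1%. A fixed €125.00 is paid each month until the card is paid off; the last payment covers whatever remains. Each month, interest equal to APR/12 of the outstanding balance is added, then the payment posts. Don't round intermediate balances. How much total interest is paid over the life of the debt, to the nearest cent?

Monthly rate r = 24.1%/12 = 2.00833% = 0.0200833.
Payoff takes n = ⌈−ln(1 − rB₀/P)/ln(1+r)⌉ = ⌈19.494⌉ = 20 payments; the last is €62.06.
Total paid = 19·€125.00 + €62.06 = €2,437.06.
Total interest = total paid − principal = €2,437.06 − €2,000.00 = €437.06.

€437.06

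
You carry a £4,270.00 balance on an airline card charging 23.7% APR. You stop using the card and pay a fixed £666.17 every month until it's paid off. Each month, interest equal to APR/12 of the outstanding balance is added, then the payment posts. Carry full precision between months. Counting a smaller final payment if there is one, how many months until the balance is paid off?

7 payments

Monthly rate r = 23.7%/12 = 1.975% = 0.01975.
Recurrence: B ← B·(1+r) − £666.17.
Month 1: interest £84.33; balance after payment £3,688.16.
Month 2: interest £72.84; balance after payment £3,094.83.
Closed form: n = −ln(1 − rB₀/P)/ln(1+r) = −ln(0.87341)/ln(1.01975) ≈ 6.921, so the balance reaches zero during payment 7.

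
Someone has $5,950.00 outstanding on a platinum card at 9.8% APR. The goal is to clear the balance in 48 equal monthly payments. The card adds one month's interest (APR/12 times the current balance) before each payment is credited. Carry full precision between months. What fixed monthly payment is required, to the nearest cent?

$150.34

Monthly rate r = 9.8%/12 = 0.816667% = 0.00816667.
Level-payment amortization: P = B₀·r / (1 − (1+r)^(−n)) = 5950.00·0.00816667 / (1 − 1.00817^(−48)).
Denominator 1 − (1+r)^(−48) = 0.323219305.
P = 48.5917 / 0.323219305 ≈ 150.34.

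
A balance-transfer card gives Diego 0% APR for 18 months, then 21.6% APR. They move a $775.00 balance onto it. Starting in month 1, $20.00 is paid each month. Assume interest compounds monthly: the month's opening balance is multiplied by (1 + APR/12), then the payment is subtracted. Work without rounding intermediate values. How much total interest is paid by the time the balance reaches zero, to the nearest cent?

Promo months 1–18 at r₀ = 0%/12 = 0; months 19+ at r₁ = 21.6%/12 = 0.018.
After month 18 (no interest yet): B = $775.00 − 18·$20.00 = $415.00.
Then at r₁ with $20.00/mo: n₂ = −ln(1 − r₁·B/P)/ln(1+r₁) ≈ 26.21 → 27 more payments.
Total paid = 44·$20.00 + $4.25 = $884.25; interest = $884.25 − $775.00 = $109.25.

$109.25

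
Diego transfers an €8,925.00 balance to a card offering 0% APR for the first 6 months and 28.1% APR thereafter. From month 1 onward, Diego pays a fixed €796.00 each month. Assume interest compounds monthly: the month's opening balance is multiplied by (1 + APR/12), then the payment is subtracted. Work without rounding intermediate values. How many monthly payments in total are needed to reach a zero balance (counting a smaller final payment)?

Promo months 1–6 at r₀ = 0%/12 = 0; months 7+ at r₁ = 28.1%/12 = 0.0234167.
After month 6 (no interest yet): B = €8,925.00 − 6·€796.00 = €4,149.00.
Then at r₁ with €796.00/mo: n₂ = −ln(1 − r₁·B/P)/ln(1+r₁) ≈ 5.62 → 6 more payments.

12 payments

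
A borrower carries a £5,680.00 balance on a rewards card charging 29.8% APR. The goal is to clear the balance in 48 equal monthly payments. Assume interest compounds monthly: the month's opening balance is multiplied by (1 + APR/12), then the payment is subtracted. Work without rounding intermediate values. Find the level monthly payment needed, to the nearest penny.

£203.85

Monthly rate r = 29.8%/12 = 2.48333% = 0.0248333.
Level-payment amortization: P = B₀·r / (1 − (1+r)^(−n)) = 5680.00·0.0248333 / (1 − 1.02483^(−48)).
Denominator 1 − (1+r)^(−48) = 0.691933587.
P = 141.053 / 0.691933587 ≈ 203.85.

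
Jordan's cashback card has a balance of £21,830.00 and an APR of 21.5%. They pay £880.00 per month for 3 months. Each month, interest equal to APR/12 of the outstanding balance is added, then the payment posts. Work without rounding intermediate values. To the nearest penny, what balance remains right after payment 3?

£20,336.93

Monthly rate r = 21.5%/12 = 1.79167% = 0.0179167.
Each month: B ← B·(1+r) − £880.00.
Month 1: interest £391.12; balance after payment £21,341.12.
Month 2: interest £382.36; balance after payment £20,843.48.
Month 3: interest £373.45; balance after payment £20,336.93.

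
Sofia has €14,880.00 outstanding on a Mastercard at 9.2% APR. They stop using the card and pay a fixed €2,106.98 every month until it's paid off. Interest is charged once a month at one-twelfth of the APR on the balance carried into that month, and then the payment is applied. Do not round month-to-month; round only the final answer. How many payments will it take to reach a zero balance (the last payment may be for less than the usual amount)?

Monthly rate r = 9.2%/12 = 0.766667% = 0.00766667.
Recurrence: B ← B·(1+r) − €2,106.98.
Month 1: interest €114.08; balance after payment €12,887.10.
Month 2: interest €98.80; balance after payment €10,878.92.
Closed form: n = −ln(1 − rB₀/P)/ln(1+r) = −ln(0.94586)/ln(1.00767) ≈ 7.288, so the balance reaches zero during payment 8.

8 months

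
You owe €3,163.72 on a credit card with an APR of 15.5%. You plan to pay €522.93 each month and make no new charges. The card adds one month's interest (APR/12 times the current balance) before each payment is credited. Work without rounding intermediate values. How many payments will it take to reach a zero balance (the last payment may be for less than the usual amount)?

Monthly rate r = 15.5%/12 = 1.29167% = 0.0129167.
Recurrence: B ← B·(1+r) − €522.93.
Month 1: interest €40.86; balance after payment €2,681.65.
Month 2: interest €34.64; balance after payment €2,193.36.
Closed form: n = −ln(1 − rB₀/P)/ln(1+r) = −ln(0.92185)/ln(1.01292) ≈ 6.340, so the balance reaches zero during payment 7.

7 payments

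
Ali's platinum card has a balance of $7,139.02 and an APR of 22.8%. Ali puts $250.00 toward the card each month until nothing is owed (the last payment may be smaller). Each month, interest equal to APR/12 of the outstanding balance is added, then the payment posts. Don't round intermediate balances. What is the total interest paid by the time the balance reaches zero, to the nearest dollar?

$3,250

Monthly rate r = 22.8%/12 = 1.9% = 0.019.
Payoff takes n = ⌈−ln(1 − rB₀/P)/ln(1+r)⌉ = ⌈41.554⌉ = 42 payments; the last is $139.11.
Total paid = 41·$250.00 + $139.11 = $10,389.11.
Total interest = total paid − principal = $10,389.11 − $7,139.02 = $3,250.09.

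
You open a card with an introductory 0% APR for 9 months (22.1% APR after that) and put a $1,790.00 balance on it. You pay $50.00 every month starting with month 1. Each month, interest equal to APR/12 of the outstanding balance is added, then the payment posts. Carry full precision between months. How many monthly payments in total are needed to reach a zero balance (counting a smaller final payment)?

47 months

Promo months 1–9 at r₀ = 0%/12 = 0; months 10+ at r₁ = 22.1%/12 = 0.0184167.
After month 9 (no interest yet): B = $1,790.00 − 9·$50.00 = $1,340.00.
Then at r₁ with $50.00/mo: n₂ = −ln(1 − r₁·B/P)/ln(1+r₁) ≈ 37.28 → 38 more payments.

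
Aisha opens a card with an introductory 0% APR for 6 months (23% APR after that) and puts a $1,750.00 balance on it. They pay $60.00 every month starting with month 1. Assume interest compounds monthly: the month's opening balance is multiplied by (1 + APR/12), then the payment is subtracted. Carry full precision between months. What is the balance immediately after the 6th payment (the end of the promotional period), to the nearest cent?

Promo months 1–6 at r₀ = 0%/12 = 0; months 7+ at r₁ = 23%/12 = 0.0191667.
After month 6 (no interest yet): B = $1,750.00 − 6·$60.00 = $1,390.00.

$1,390.00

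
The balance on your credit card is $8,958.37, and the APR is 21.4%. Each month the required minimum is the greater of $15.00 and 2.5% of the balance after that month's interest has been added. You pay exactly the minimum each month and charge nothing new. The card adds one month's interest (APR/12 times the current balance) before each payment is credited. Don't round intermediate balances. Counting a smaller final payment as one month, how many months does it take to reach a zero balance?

425 months

Monthly rate r = 21.4%/12 = 1.78333% = 0.0178333.
While 2.5% of the post-interest balance exceeds $15.00, each month B ← (B·(1+r))·(1 − 0.025), i.e. B shrinks by the factor (1+r)·0.975 = 0.99239.
This holds for months 1–357. Entering month 358 the balance is $585.39; 2.5% of the post-interest balance is now below $15.00, so the flat $15.00 minimum applies from here.
From month 358 a fixed $15.00 at rate r clears $585.39 in 68 more payments. Total: 357 + 68 = 425 months.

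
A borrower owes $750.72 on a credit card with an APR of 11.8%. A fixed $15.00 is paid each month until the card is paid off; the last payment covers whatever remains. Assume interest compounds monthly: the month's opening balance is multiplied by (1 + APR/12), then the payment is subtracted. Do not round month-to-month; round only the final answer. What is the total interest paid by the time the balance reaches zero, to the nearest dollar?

$288

Monthly rate r = 11.8%/12 = 0.983333% = 0.00983333.
Payoff takes n = ⌈−ln(1 − rB₀/P)/ln(1+r)⌉ = ⌈69.241⌉ = 70 payments; the last is $3.63.
Total paid = 69·$15.00 + $3.63 = $1,038.63.
Total interest = total paid − principal = $1,038.63 − $750.72 = $287.91.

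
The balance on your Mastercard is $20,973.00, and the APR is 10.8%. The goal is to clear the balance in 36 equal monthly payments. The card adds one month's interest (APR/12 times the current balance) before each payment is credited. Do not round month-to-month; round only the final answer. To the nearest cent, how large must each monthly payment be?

Monthly rate r = 10.8%/12 = 0.9% = 0.009.
Level-payment amortization: P = B₀·r / (1 − (1+r)^(−n)) = 20973.00·0.009 / (1 − 1.009^(−36)).
Denominator 1 − (1+r)^(−36) = 0.275700783.
P = 188.757 / 0.275700783 ≈ 684.64.

$684.64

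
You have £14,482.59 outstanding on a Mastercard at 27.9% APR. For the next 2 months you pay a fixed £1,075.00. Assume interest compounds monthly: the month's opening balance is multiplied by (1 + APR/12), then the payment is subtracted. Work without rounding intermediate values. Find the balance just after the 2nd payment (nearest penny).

£12,988.87

Monthly rate r = 27.9%/12 = 2.325% = 0.02325.
Each month: B ← B·(1+r) − £1,075.00.
Month 1: interest £336.72; balance after payment £13,744.31.
Month 2: interest £319.56; balance after payment £12,988.87.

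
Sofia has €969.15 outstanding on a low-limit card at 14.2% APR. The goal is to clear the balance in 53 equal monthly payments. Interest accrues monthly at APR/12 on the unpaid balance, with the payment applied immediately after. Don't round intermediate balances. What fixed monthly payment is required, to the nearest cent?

€24.72

Monthly rate r = 14.2%/12 = 1.18333% = 0.0118333.
Level-payment amortization: P = B₀·r / (1 − (1+r)^(−n)) = 969.15·0.0118333 / (1 − 1.01183^(−53)).
Denominator 1 − (1+r)^(−53) = 0.463927007.
P = 11.4683 / 0.463927007 ≈ 24.72.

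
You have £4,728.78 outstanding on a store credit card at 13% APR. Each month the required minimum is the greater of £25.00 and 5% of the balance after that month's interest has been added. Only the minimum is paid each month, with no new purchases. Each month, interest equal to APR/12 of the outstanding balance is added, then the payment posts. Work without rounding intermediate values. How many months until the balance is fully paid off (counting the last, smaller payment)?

79 months

Monthly rate r = 13%/12 = 1.08333% = 0.0108333.
While 5% of the post-interest balance exceeds £25.00, each month B ← (B·(1+r))·(1 − 0.05), i.e. B shrinks by the factor (1+r)·0.95 = 0.96029.
This holds for months 1–56. Entering month 57 the balance is £489.02; 5% of the post-interest balance is now below £25.00, so the flat £25.00 minimum applies from here.
From month 57 a fixed £25.00 at rate r clears £489.02 in 23 more payments. Total: 56 + 23 = 79 months.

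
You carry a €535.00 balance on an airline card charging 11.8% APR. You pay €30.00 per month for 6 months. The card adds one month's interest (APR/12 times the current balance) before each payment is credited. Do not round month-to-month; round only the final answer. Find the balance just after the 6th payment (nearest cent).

€382.87

Monthly rate r = 11.8%/12 = 0.983333% = 0.00983333.
Each month: B ← B·(1+r) − €30.00.
Month 1: interest €5.26; balance after payment €510.26.
Month 2: interest €5.02; balance after payment €485.28.
Month 3: interest €4.77; balance after payment €460.05.
Month 4: interest €4.52; balance after payment €434.57.
Month 5: interest €4.27; balance after payment €408.85.
Month 6: interest €4.02; balance after payment €382.87.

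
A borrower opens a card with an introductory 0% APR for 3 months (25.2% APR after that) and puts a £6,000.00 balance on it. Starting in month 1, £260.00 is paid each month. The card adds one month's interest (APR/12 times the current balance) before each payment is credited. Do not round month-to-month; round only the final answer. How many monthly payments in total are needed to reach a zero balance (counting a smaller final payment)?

30 payments

Promo months 1–3 at r₀ = 0%/12 = 0; months 4+ at r₁ = 25.2%/12 = 0.021.
After month 3 (no interest yet): B = £6,000.00 − 3·£260.00 = £5,220.00.
Then at r₁ with £260.00/mo: n₂ = −ln(1 − r₁·B/P)/ln(1+r₁) ≈ 26.35 → 27 more payments.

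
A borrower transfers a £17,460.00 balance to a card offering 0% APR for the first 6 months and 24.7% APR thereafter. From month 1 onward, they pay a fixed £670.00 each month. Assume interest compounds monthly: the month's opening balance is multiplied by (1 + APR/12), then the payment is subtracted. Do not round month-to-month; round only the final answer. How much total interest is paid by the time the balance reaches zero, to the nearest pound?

Promo months 1–6 at r₀ = 0%/12 = 0; months 7+ at r₁ = 24.7%/12 = 0.0205833.
After month 6 (no interest yet): B = £17,460.00 − 6·£670.00 = £13,440.00.
Then at r₁ with £670.00/mo: n₂ = −ln(1 − r₁·B/P)/ln(1+r₁) ≈ 26.14 → 27 more payments.
Total paid = 32·£670.00 + £93.52 = £21,533.52; interest = £21,533.52 − £17,460.00 = £4,073.52.

£4,074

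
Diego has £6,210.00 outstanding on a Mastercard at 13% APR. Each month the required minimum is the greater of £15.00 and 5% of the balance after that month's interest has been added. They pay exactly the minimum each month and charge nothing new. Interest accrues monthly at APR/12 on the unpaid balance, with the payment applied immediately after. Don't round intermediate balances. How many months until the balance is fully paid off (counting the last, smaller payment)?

Monthly rate r = 13%/12 = 1.08333% = 0.0108333.
While 5% of the post-interest balance exceeds £15.00, each month B ← (B·(1+r))·(1 − 0.05), i.e. B shrinks by the factor (1+r)·0.95 = 0.96029.
This holds for months 1–76. Entering month 77 the balance is £285.58; 5% of the post-interest balance is now below £15.00, so the flat £15.00 minimum applies from here.
From month 77 a fixed £15.00 at rate r clears £285.58 in 22 more payments. Total: 76 + 22 = 98 months.

98 months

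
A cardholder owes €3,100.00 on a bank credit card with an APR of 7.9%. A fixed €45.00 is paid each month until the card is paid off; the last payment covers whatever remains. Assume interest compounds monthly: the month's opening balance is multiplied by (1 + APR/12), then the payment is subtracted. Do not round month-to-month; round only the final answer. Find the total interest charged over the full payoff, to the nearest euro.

€1,044

Monthly rate r = 7.9%/12 = 0.658333% = 0.00658333.
Payoff takes n = ⌈−ln(1 − rB₀/P)/ln(1+r)⌉ = ⌈92.087⌉ = 93 payments; the last is €3.94.
Total paid = 92·€45.00 + €3.94 = €4,143.94.
Total interest = total paid − principal = €4,143.94 − €3,100.00 = €1,043.94.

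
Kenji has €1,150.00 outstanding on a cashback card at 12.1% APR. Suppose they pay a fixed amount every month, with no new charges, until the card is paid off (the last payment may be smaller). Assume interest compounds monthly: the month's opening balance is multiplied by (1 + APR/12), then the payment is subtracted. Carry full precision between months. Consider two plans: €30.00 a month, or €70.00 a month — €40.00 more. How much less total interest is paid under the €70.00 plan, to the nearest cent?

Monthly rate r = 12.1%/12 = 1.00833% = 0.0100833.
At €30.00/mo: n = ⌈−ln(1 − rB₀/P)/ln(1+r)⌉ = 49 payments (last €21.09); total interest = total paid − €1,150.00 = €311.09.
At €70.00/mo: 19 payments (last €3.62); total interest €113.62.
Interest saved = €311.09 − €113.62 = €197.47.

€197.47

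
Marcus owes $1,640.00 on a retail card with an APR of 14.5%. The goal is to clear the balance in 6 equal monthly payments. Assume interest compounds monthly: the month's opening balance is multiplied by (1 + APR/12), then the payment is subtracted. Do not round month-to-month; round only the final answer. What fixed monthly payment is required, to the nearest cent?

Monthly rate r = 14.5%/12 = 1.20833% = 0.0120833.
Level-payment amortization: P = B₀·r / (1 − (1+r)^(−n)) = 1640.00·0.0120833 / (1 − 1.01208^(−6)).
Denominator 1 − (1+r)^(−6) = 0.0695300296.
P = 19.8167 / 0.0695300296 ≈ 285.01.

$285.01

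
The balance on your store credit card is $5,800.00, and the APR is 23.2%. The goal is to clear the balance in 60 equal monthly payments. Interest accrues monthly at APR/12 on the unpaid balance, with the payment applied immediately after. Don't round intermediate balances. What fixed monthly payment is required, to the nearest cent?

$164.17

Monthly rate r = 23.2%/12 = 1.93333% = 0.0193333.
Level-payment amortization: P = B₀·r / (1 − (1+r)^(−n)) = 5800.00·0.0193333 / (1 − 1.01933^(−60)).
Denominator 1 − (1+r)^(−60) = 0.683023972.
P = 112.133 / 0.683023972 ≈ 164.17.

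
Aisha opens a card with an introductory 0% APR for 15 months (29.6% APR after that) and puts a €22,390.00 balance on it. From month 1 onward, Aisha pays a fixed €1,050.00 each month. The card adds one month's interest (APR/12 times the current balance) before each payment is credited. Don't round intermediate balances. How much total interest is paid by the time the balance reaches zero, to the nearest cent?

Promo months 1–15 at r₀ = 0%/12 = 0; months 16+ at r₁ = 29.6%/12 = 0.0246667.
After month 15 (no interest yet): B = €22,390.00 − 15·€1,050.00 = €6,640.00.
Then at r₁ with €1,050.00/mo: n₂ = −ln(1 − r₁·B/P)/ln(1+r₁) ≈ 6.96 → 7 more payments.
Total paid = 21·€1,050.00 + €1,008.10 = €23,058.10; interest = €23,058.10 − €22,390.00 = €668.10.

€668.10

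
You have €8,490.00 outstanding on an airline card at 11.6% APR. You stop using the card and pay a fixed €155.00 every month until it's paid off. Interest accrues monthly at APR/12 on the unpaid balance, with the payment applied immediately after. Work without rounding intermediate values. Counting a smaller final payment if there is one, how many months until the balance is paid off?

79 payments

Monthly rate r = 11.6%/12 = 0.966667% = 0.00966667.
Recurrence: B ← B·(1+r) − €155.00.
Month 1: interest €82.07; balance after payment €8,417.07.
Month 2: interest €81.37; balance after payment €8,343.44.
Closed form: n = −ln(1 − rB₀/P)/ln(1+r) = −ln(0.47052)/ln(1.00967) ≈ 78.369, so the balance reaches zero during payment 79.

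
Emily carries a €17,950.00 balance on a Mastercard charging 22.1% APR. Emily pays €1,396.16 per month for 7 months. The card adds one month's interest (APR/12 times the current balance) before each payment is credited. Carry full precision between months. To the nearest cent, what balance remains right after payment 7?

Monthly rate r = 22.1%/12 = 1.84167% = 0.0184167.
Each month: B ← B·(1+r) − €1,396.16.
Month 1: interest €330.58; balance after payment €16,884.42.
Month 2: interest €310.95; balance after payment €15,799.21.
Month 3: interest €290.97; balance after payment €14,694.02.
Month 4: interest €270.61; balance after payment €13,568.48.
Month 5: interest €249.89; balance after payment €12,422.20.
Month 6: interest €228.78; balance after payment €11,254.82.
Month 7: interest €207.28; balance after payment €10,065.94.

€10,065.94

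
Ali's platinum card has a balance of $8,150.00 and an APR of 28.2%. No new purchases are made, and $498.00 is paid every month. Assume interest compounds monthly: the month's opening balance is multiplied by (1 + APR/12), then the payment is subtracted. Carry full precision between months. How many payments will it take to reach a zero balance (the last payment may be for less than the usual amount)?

Monthly rate r = 28.2%/12 = 2.35% = 0.0235.
Recurrence: B ← B·(1+r) − $498.00.
Month 1: interest $191.53; balance after payment $7,843.52.
Month 2: interest $184.32; balance after payment $7,529.85.
Closed form: n = −ln(1 − rB₀/P)/ln(1+r) = −ln(0.61541)/ln(1.0235) ≈ 20.900, so the balance reaches zero during payment 21.

21 payments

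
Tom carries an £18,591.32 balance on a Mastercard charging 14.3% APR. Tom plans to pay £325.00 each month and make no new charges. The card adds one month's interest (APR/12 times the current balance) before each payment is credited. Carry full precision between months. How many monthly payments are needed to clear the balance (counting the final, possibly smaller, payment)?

Monthly rate r = 14.3%/12 = 1.19167% = 0.0119167.
Recurrence: B ← B·(1+r) − £325.00.
Month 1: interest £221.55; balance after payment £18,487.87.
Month 2: interest £220.31; balance after payment £18,383.18.
Closed form: n = −ln(1 − rB₀/P)/ln(1+r) = −ln(0.31832)/ln(1.01192) ≈ 96.630, so the balance reaches zero during payment 97.

97 months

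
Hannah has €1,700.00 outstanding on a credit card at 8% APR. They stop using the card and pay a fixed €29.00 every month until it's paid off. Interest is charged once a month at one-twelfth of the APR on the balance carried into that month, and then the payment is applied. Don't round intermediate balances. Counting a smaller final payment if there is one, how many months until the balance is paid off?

75 payments

Monthly rate r = 8%/12 = 0.666667% = 0.00666667.
Recurrence: B ← B·(1+r) − €29.00.
Month 1: interest €11.33; balance after payment €1,682.33.
Month 2: interest €11.22; balance after payment €1,664.55.
Closed form: n = −ln(1 − rB₀/P)/ln(1+r) = −ln(0.6092)/ln(1.00667) ≈ 74.590, so the balance reaches zero during payment 75.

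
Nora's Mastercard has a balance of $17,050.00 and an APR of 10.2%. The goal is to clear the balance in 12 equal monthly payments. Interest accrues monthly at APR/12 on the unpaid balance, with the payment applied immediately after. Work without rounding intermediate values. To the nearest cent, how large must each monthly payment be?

Monthly rate r = 10.2%/12 = 0.85% = 0.0085.
Level-payment amortization: P = B₀·r / (1 − (1+r)^(−n)) = 17050.00·0.0085 / (1 − 1.0085^(−12)).
Denominator 1 − (1+r)^(−12) = 0.0965811054.
P = 144.925 / 0.0965811054 ≈ 1500.55.

$1,500.55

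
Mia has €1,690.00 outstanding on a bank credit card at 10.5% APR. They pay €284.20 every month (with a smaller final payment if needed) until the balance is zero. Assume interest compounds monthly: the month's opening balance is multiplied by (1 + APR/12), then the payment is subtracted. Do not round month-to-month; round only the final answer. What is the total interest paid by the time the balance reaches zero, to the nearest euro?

Monthly rate r = 10.5%/12 = 0.875% = 0.00875.
Payoff takes n = ⌈−ln(1 − rB₀/P)/ln(1+r)⌉ = ⌈6.133⌉ = 7 payments; the last is €38.08.
Total paid = 6·€284.20 + €38.08 = €1,743.28.
Total interest = total paid − principal = €1,743.28 − €1,690.00 = €53.28.

€53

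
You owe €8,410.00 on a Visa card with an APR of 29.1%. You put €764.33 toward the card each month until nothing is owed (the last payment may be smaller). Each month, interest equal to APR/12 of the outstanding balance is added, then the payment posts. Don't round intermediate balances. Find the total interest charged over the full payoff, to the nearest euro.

Monthly rate r = 29.1%/12 = 2.425% = 0.02425.
Payoff takes n = ⌈−ln(1 − rB₀/P)/ln(1+r)⌉ = ⌈12.953⌉ = 13 payments; the last is €729.10.
Total paid = 12·€764.33 + €729.10 = €9,901.06.
Total interest = total paid − principal = €9,901.06 − €8,410.00 = €1,491.06.

€1,491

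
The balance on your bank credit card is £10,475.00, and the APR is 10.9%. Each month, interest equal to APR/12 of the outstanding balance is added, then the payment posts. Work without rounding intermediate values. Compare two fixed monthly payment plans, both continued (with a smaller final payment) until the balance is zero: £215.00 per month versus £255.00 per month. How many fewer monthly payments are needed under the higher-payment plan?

Monthly rate r = 10.9%/12 = 0.908333% = 0.00908333.
At £215.00/mo: n = ⌈−ln(1 − rB₀/P)/ln(1+r)⌉ = 65 payments (last £135.06); total interest = total paid − £10,475.00 = £3,420.06.
At £255.00/mo: 52 payments (last £165.40); total interest £2,695.40.
Payments saved = 65 − 52 = 13.

13 fewer payments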